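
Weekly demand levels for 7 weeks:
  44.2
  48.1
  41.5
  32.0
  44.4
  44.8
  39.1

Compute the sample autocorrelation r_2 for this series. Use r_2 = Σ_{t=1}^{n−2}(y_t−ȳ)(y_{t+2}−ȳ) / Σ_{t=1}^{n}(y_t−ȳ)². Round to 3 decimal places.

-0.597

Mean ȳ = (44.2 + 48.1 + 41.5 + 32.0 + 44.4 + 44.8 + 39.1)/7 = 42.0143
Deviations from mean: 2.1857, 6.0857, -0.5143, -10.0143, 2.3857, 2.7857, -2.9143
Numerator Σ_{t=1}^{5}(y_t−ȳ)(y_{t+2}−ȳ) = -98.1447
Denominator Σ(y_t−ȳ)² = 164.3086
r_2 = -98.1447 / 164.3086 = -0.597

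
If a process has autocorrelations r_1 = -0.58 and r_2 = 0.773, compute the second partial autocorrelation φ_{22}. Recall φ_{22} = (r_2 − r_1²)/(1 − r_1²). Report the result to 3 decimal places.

φ_{22} = (r_2 − r_1²) / (1 − r_1²)
r_1² = (-0.58)² = 0.3364
Numerator = 0.773 − 0.3364 = 0.4366; denominator = 1 − 0.3364 = 0.6636
φ_{22} = 0.4366 / 0.6636 = 0.658

0.658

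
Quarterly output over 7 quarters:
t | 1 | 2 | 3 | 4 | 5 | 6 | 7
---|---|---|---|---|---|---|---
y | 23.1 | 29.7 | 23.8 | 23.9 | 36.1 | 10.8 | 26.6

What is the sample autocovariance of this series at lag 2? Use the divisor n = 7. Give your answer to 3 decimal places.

Mean ȳ = (23.1 + 29.7 + 23.8 + 23.9 + 36.1 + 10.8 + 26.6)/7 = 24.8571
Deviations: -1.7571, 4.8429, -1.0571, -0.9571, 11.2429, -14.0571, 1.7429
Σ_{t=1}^{5}(y_t−ȳ)(y_{t+2}−ȳ) = 18.3863
γ_2 = 18.3863 / 7 = 2.627

2.627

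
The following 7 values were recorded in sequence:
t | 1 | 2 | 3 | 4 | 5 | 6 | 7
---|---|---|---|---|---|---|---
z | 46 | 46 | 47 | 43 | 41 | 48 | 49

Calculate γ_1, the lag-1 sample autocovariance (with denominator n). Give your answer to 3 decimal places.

0.927

Mean z̄ = (46 + 46 + 47 + 43 + 41 + 48 + 49)/7 = 45.7143
Deviations: 0.2857, 0.2857, 1.2857, -2.7143, -4.7143, 2.2857, 3.2857
Σ_{t=1}^{6}(z_t−z̄)(z_{t+1}−z̄) = 6.4898
γ_1 = 6.4898 / 7 = 0.927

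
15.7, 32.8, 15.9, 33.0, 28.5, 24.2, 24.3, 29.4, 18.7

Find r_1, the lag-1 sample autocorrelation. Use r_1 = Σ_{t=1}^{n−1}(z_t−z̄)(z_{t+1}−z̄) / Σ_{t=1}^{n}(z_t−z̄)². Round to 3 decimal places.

-0.595

Mean z̄ = (15.7 + 32.8 + 15.9 + 33.0 + 28.5 + 24.2 + 24.3 + 29.4 + 18.7)/9 = 24.7222
Numerator Σ_{t=1}^{8}(z_t−z̄)(z_{t+1}−z̄) = -217.7983
Denominator Σ(z_t−z̄)² = 365.8756
r_1 = -217.7983 / 365.8756 = -0.595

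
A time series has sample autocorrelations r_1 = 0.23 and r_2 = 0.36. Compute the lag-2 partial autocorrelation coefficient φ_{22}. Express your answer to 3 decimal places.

0.324

φ_{22} = (r_2 − r_1²) / (1 − r_1²)
r_1² = (0.23)² = 0.0529
Numerator = 0.36 − 0.0529 = 0.3071; denominator = 1 − 0.0529 = 0.9471
φ_{22} = 0.3071 / 0.9471 = 0.324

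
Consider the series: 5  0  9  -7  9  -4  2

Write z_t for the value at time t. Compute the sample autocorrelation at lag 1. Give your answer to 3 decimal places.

Mean z̄ = (5 + 0 + 9 − 7 + 9 − 4 + 2)/7 = 2.0000
Deviations from mean: 3.0000, -2.0000, 7.0000, -9.0000, 7.0000, -6.0000, 0.0000
Σ(z_t−z̄)(z_{t+1}−z̄) = (-6.0000) + (-14.0000) + (-63.0000) + (-63.0000) + (-42.0000) + (0.0000) = -188.0000
Denominator Σ(z_t−z̄)² = 228.0000
r_1 = -188.0000 / 228.0000 = -0.825

-0.825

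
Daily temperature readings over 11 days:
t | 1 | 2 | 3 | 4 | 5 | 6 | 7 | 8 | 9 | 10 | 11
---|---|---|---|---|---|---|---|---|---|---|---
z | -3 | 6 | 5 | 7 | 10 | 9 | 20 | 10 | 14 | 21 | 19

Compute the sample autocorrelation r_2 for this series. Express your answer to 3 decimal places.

Mean z̄ = (-3 + 6 + 5 + 7 + 10 + 9 + 20 + 10 + 14 + 21 + 19)/11 = 10.7273
Numerator Σ_{t=1}^{9}(z_t−z̄)(z_{t+2}−z̄) = 151.3058
Denominator Σ(z_t−z̄)² = 532.1818
r_2 = 151.3058 / 532.1818 = 0.284

0.284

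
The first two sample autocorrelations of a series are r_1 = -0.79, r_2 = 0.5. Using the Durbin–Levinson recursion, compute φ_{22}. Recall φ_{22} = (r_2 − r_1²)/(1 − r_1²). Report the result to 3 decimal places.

-0.330

φ_{22} = (r_2 − r_1²) / (1 − r_1²)
r_1² = (-0.79)² = 0.6241
Numerator = 0.5 − 0.6241 = -0.1241; denominator = 1 − 0.6241 = 0.3759
φ_{22} = -0.1241 / 0.3759 = -0.330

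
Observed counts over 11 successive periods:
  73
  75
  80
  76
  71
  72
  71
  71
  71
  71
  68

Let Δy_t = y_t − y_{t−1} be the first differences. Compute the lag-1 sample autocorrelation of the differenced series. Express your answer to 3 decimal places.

First differences Δy: 2, 5, -4, -5, 1, -1, 0, 0, 0, -3
Mean of differences = -0.5000
Numerator Σ(Δy_t−Δȳ)(Δy_{t+1}−Δȳ) = 1.7500
Denominator Σ(Δy_t−Δȳ)² = 78.5000
r_1(Δy) = 1.7500 / 78.5000 = 0.022

0.022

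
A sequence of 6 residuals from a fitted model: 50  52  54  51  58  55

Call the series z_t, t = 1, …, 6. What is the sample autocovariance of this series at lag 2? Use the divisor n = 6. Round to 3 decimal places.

0.019

Mean z̄ = (50 + 52 + 54 + 51 + 58 + 55)/6 = 53.3333
Σ_{t=1}^{4}(z_t−z̄)(z_{t+2}−z̄) = 0.1111
γ_2 = 0.1111 / 6 = 0.019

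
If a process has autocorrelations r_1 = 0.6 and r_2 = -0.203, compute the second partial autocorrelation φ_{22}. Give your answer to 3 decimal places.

-0.880

φ_{22} = (r_2 − r_1²) / (1 − r_1²)
r_1² = (0.6)² = 0.36
Numerator = -0.203 − 0.3600 = -0.5630; denominator = 1 − 0.3600 = 0.6400
φ_{22} = -0.5630 / 0.6400 = -0.880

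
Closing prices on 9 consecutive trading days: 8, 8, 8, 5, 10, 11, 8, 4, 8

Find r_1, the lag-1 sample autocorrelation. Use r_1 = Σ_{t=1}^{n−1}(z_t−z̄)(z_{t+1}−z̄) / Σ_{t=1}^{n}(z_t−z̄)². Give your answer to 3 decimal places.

-0.013

Mean z̄ = (8 + 8 + 8 + 5 + 10 + 11 + 8 + 4 + 8)/9 = 7.7778
Numerator Σ_{t=1}^{8}(z_t−z̄)(z_{t+1}−z̄) = -0.4938
Denominator Σ(z_t−z̄)² = 37.5556
r_1 = -0.4938 / 37.5556 = -0.013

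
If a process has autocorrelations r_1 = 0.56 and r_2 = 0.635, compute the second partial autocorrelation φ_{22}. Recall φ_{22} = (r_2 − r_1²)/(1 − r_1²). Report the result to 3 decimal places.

0.468

φ_{22} = (r_2 − r_1²) / (1 − r_1²)
r_1² = (0.56)² = 0.3136
Numerator = 0.635 − 0.3136 = 0.3214; denominator = 1 − 0.3136 = 0.6864
φ_{22} = 0.3214 / 0.6864 = 0.468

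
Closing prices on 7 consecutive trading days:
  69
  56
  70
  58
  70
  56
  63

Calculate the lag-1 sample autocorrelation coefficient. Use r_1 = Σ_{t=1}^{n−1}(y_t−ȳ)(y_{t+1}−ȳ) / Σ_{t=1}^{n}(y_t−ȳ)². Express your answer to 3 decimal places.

Mean ȳ = (69 + 56 + 70 + 58 + 70 + 56 + 63)/7 = 63.1429
Deviations from mean: 5.8571, -7.1429, 6.8571, -5.1429, 6.8571, -7.1429, -0.1429
Σ(y_t−ȳ)(y_{t+1}−ȳ) = (-41.8367) + (-48.9796) + (-35.2653) + (-35.2653) + (-48.9796) + (1.0204) = -209.3061
Denominator Σ(y_t−ȳ)² = 256.8571
r_1 = -209.3061 / 256.8571 = -0.815

-0.815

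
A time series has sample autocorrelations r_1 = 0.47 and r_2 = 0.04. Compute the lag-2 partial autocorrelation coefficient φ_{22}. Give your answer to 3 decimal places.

φ_{22} = (r_2 − r_1²) / (1 − r_1²)
r_1² = (0.47)² = 0.2209
Numerator = 0.04 − 0.2209 = -0.1809; denominator = 1 − 0.2209 = 0.7791
φ_{22} = -0.1809 / 0.7791 = -0.232

-0.232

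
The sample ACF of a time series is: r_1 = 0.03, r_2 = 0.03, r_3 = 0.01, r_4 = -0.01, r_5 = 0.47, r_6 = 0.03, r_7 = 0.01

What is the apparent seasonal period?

The largest autocorrelation is r_5 = 0.47; the remaining lags stay at or below 0.03.
The dominant spike at lag 5 indicates a seasonal period of 5.

5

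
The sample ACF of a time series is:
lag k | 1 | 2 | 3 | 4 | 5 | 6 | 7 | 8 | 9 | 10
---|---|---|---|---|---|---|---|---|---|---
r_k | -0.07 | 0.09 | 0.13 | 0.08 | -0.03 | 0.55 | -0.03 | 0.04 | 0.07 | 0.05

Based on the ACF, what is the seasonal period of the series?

6

The largest autocorrelation is r_6 = 0.55; the remaining lags stay at or below 0.13.
The dominant spike at lag 6 indicates a seasonal period of 6.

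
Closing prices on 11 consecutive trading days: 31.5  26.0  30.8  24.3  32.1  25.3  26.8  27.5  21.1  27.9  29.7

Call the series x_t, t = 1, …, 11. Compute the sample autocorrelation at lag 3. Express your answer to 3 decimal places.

Mean x̄ = (31.5 + 26.0 + 30.8 + 24.3 + 32.1 + 25.3 + 26.8 + 27.5 + 21.1 + 27.9 + 29.7)/11 = 27.5455
Numerator Σ_{t=1}^{8}(x_t−x̄)(x_{t+3}−x̄) = -10.8580
Denominator Σ(x_t−x̄)² = 111.8073
r_3 = -10.8580 / 111.8073 = -0.097

-0.097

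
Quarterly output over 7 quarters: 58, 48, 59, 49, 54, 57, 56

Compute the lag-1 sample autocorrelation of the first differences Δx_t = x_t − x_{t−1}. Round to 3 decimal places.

First differences Δx: -10, 11, -10, 5, 3, -1
Mean of differences = -0.3333
Numerator Σ(Δx_t−Δx̄)(Δx_{t+1}−Δx̄) = -255.1111
Denominator Σ(Δx_t−Δx̄)² = 355.3333
r_1(Δx) = -255.1111 / 355.3333 = -0.718

-0.718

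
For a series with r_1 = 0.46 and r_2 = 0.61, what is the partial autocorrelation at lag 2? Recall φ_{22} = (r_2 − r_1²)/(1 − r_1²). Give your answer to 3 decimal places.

φ_{22} = (r_2 − r_1²) / (1 − r_1²)
r_1² = (0.46)² = 0.2116
Numerator = 0.61 − 0.2116 = 0.3984; denominator = 1 − 0.2116 = 0.7884
φ_{22} = 0.3984 / 0.7884 = 0.505

0.505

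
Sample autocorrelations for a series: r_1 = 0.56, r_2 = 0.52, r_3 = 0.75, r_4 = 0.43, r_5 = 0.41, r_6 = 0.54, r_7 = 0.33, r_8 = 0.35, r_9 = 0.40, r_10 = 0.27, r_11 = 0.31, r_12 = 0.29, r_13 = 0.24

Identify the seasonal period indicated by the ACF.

3

The largest autocorrelation is r_3 = 0.75; the remaining lags stay at or below 0.56. The elevated value at lag 1 (0.56), dropping to 0.52 at lag 2, reflects decaying short-term dependence rather than seasonality.
The dominant spike at lag 3 indicates a seasonal period of 3.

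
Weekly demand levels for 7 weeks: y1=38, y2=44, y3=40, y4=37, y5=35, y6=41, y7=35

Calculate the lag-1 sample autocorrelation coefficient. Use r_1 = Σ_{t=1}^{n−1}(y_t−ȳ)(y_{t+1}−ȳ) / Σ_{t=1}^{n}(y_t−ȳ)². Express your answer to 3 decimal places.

-0.142

Mean ȳ = (38 + 44 + 40 + 37 + 35 + 41 + 35)/7 = 38.5714
Deviations from mean: -0.5714, 5.4286, 1.4286, -1.5714, -3.5714, 2.4286, -3.5714
Numerator Σ_{t=1}^{6}(y_t−ȳ)(y_{t+1}−ȳ) = -9.3265
Denominator Σ(y_t−ȳ)² = 65.7143
r_1 = -9.3265 / 65.7143 = -0.142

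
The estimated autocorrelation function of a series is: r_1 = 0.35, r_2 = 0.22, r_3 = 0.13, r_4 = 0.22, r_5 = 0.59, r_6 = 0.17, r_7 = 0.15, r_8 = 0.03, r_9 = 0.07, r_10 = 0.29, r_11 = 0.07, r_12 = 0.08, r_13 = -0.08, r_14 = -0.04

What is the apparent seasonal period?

5

The largest autocorrelation is r_5 = 0.59; the remaining lags stay at or below 0.35. The elevated value at lag 1 (0.35), dropping to 0.22 at lag 2, reflects decaying short-term dependence rather than seasonality.
The dominant spike at lag 5 indicates a seasonal period of 5.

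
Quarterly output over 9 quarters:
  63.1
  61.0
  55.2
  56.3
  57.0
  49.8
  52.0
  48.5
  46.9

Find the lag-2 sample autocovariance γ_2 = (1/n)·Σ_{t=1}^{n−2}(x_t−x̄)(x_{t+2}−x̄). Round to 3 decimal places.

Mean x̄ = (63.1 + 61.0 + 55.2 + 56.3 + 57.0 + 49.8 + 52.0 + 48.5 + 46.9)/9 = 54.4222
Σ_{t=1}^{7}(x_t−x̄)(x_{t+2}−x̄) = 51.7768
γ_2 = 51.7768 / 9 = 5.753

5.753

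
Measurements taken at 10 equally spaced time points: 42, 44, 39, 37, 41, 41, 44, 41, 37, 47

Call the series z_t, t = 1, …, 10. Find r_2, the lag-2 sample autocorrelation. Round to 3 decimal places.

-0.281

Mean z̄ = (42 + 44 + 39 + 37 + 41 + 41 + 44 + 41 + 37 + 47)/10 = 41.3000
Numerator Σ_{t=1}^{8}(z_t−z̄)(z_{t+2}−z̄) = -25.2800
Denominator Σ(z_t−z̄)² = 90.1000
r_2 = -25.2800 / 90.1000 = -0.281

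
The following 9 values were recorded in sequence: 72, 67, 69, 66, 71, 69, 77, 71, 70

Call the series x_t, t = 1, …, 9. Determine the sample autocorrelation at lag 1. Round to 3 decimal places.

-0.050

Mean x̄ = (72 + 67 + 69 + 66 + 71 + 69 + 77 + 71 + 70)/9 = 70.2222
Numerator Σ_{t=1}^{8}(x_t−x̄)(x_{t+1}−x̄) = -4.0494
Denominator Σ(x_t−x̄)² = 81.5556
r_1 = -4.0494 / 81.5556 = -0.050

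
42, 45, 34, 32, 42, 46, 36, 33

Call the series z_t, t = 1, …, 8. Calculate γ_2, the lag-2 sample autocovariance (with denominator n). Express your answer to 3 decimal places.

Mean z̄ = (42 + 45 + 34 + 32 + 42 + 46 + 36 + 33)/8 = 38.7500
Deviations: 3.2500, 6.2500, -4.7500, -6.7500, 3.2500, 7.2500, -2.7500, -5.7500
Σ_{t=1}^{6}(z_t−z̄)(z_{t+2}−z̄) = -172.6250
γ_2 = -172.6250 / 8 = -21.578

-21.578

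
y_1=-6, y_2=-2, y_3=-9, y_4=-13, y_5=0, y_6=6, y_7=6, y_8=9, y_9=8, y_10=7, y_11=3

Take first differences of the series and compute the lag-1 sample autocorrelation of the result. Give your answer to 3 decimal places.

0.063

First differences Δy: 4, -7, -4, 13, 6, 0, 3, -1, -1, -4
Mean of differences = 0.9000
Numerator Σ(Δy_t−Δȳ)(Δy_{t+1}−Δȳ) = 19.0900
Denominator Σ(Δy_t−Δȳ)² = 304.9000
r_1(Δy) = 19.0900 / 304.9000 = 0.063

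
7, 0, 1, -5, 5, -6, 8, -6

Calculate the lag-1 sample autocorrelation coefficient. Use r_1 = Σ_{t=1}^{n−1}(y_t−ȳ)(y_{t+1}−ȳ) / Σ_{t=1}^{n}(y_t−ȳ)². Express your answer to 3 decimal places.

Mean ȳ = (7 + 0 + 1 − 5 + 5 − 6 + 8 − 6)/8 = 0.5000
Deviations from mean: 6.5000, -0.5000, 0.5000, -5.5000, 4.5000, -6.5000, 7.5000, -6.5000
Σ(y_t−ȳ)(y_{t+1}−ȳ) = (-3.2500) + (-0.2500) + (-2.7500) + (-24.7500) + (-29.2500) + (-48.7500) + (-48.7500) = -157.7500
Denominator Σ(y_t−ȳ)² = 234.0000
r_1 = -157.7500 / 234.0000 = -0.674

-0.674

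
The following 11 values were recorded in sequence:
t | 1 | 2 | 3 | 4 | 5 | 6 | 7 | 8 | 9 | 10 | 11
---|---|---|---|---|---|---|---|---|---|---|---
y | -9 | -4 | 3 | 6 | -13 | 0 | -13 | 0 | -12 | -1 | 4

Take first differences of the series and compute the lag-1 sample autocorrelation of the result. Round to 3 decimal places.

-0.674

First differences Δy: 5, 7, 3, -19, 13, -13, 13, -12, 11, 5
Mean of differences = 1.3000
Numerator Σ(Δy_t−Δȳ)(Δy_{t+1}−Δȳ) = -824.5900
Denominator Σ(Δy_t−Δȳ)² = 1224.1000
r_1(Δy) = -824.5900 / 1224.1000 = -0.674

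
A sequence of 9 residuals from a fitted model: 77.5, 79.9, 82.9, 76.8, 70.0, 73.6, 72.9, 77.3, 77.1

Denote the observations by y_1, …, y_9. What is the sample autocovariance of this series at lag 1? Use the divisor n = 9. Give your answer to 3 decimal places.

Mean ȳ = (77.5 + 79.9 + 82.9 + 76.8 + 70.0 + 73.6 + 72.9 + 77.3 + 77.1)/9 = 76.4444
Σ_{t=1}^{8}(y_t−ȳ)(y_{t+1}−ȳ) = 51.9002
γ_1 = 51.9002 / 9 = 5.767

5.767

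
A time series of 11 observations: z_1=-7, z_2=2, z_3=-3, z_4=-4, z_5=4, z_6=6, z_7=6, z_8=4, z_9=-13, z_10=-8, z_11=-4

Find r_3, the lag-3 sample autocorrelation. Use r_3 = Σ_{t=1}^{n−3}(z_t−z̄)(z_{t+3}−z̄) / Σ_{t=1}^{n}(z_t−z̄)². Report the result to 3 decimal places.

Mean z̄ = (-7 + 2 − 3 − 4 + 4 + 6 + 6 + 4 − 13 − 8 − 4)/11 = -1.5455
Numerator Σ_{t=1}^{8}(z_t−z̄)(z_{t+3}−z̄) = -114.4380
Denominator Σ(z_t−z̄)² = 404.7273
r_3 = -114.4380 / 404.7273 = -0.283

-0.283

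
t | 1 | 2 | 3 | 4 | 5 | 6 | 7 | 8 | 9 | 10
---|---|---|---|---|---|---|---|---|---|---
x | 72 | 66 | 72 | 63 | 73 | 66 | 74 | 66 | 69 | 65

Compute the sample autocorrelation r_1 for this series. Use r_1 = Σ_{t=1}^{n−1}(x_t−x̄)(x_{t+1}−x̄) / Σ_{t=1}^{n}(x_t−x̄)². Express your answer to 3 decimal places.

Mean x̄ = (72 + 66 + 72 + 63 + 73 + 66 + 74 + 66 + 69 + 65)/10 = 68.6000
Numerator Σ_{t=1}^{9}(x_t−x̄)(x_{t+1}−x̄) = -103.3600
Denominator Σ(x_t−x̄)² = 136.4000
r_1 = -103.3600 / 136.4000 = -0.758

-0.758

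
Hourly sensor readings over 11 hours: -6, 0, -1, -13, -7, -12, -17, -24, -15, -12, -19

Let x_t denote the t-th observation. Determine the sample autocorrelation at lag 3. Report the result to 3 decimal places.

0.162

Mean x̄ = (-6 + 0 − 1 − 13 − 7 − 12 − 17 − 24 − 15 − 12 − 19)/11 = -11.4545
Numerator Σ_{t=1}^{8}(x_t−x̄)(x_{t+3}−x̄) = 89.1983
Denominator Σ(x_t−x̄)² = 550.7273
r_3 = 89.1983 / 550.7273 = 0.162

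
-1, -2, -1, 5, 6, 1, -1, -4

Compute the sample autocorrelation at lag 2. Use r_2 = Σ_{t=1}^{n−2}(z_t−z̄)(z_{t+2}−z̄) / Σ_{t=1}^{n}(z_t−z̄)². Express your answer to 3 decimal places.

-0.291

Mean z̄ = (-1 − 2 − 1 + 5 + 6 + 1 − 1 − 4)/8 = 0.3750
Numerator Σ_{t=1}^{6}(z_t−z̄)(z_{t+2}−z̄) = -24.4063
Denominator Σ(z_t−z̄)² = 83.8750
r_2 = -24.4063 / 83.8750 = -0.291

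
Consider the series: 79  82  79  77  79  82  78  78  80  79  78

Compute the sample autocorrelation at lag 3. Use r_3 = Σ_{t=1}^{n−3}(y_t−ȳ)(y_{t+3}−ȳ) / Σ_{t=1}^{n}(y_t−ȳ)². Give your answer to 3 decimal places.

0.237

Mean ȳ = (79 + 82 + 79 + 77 + 79 + 82 + 78 + 78 + 80 + 79 + 78)/11 = 79.1818
Numerator Σ_{t=1}^{8}(y_t−ȳ)(y_{t+3}−ȳ) = 6.0826
Denominator Σ(y_t−ȳ)² = 25.6364
r_3 = 6.0826 / 25.6364 = 0.237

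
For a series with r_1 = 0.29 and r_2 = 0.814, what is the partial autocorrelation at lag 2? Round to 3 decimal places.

0.797

φ_{22} = (r_2 − r_1²) / (1 − r_1²)
r_1² = (0.29)² = 0.0841
Numerator = 0.814 − 0.0841 = 0.7299; denominator = 1 − 0.0841 = 0.9159
φ_{22} = 0.7299 / 0.9159 = 0.797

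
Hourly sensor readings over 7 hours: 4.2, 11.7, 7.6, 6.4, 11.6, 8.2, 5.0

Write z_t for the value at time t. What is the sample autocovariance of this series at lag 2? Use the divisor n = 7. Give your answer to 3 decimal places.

Mean z̄ = (4.2 + 11.7 + 7.6 + 6.4 + 11.6 + 8.2 + 5.0)/7 = 7.8143
Deviations: -3.6143, 3.8857, -0.2143, -1.4143, 3.7857, 0.3857, -2.8143
Σ_{t=1}^{5}(z_t−z̄)(z_{t+2}−z̄) = -16.7318
γ_2 = -16.7318 / 7 = -2.390

-2.390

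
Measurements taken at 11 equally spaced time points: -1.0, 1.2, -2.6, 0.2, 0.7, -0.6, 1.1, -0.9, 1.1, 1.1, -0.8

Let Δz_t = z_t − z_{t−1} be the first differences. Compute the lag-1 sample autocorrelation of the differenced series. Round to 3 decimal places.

First differences Δz: 2.2, -3.8, 2.8, 0.5, -1.3, 1.7, -2.0, 2.0, 0.0, -1.9
Mean of differences = 0.0200
Numerator Σ(Δz_t−Δz̄)(Δz_{t+1}−Δz̄) = -27.8584
Denominator Σ(Δz_t−Δz̄)² = 43.5560
r_1(Δz) = -27.8584 / 43.5560 = -0.640

-0.640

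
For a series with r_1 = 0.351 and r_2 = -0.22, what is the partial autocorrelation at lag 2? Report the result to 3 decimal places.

-0.391

φ_{22} = (r_2 − r_1²) / (1 − r_1²)
r_1² = (0.351)² = 0.123201
Numerator = -0.22 − 0.1232 = -0.3432; denominator = 1 − 0.1232 = 0.8768
φ_{22} = -0.3432 / 0.8768 = -0.391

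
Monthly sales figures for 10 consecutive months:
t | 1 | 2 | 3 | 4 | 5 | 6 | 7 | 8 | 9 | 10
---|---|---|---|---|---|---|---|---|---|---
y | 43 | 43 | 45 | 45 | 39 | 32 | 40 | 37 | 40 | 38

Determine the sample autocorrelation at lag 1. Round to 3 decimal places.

Mean ȳ = (43 + 43 + 45 + 45 + 39 + 32 + 40 + 37 + 40 + 38)/10 = 40.2000
Numerator Σ_{t=1}^{9}(y_t−ȳ)(y_{t+1}−ȳ) = 51.7600
Denominator Σ(y_t−ȳ)² = 145.6000
r_1 = 51.7600 / 145.6000 = 0.355

0.355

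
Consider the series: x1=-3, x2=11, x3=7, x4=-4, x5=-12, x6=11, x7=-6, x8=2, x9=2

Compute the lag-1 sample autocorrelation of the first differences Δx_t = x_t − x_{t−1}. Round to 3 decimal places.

-0.494

First differences Δx: 14, -4, -11, -8, 23, -17, 8, 0
Mean of differences = 0.6250
Numerator Σ(Δx_t−Δx̄)(Δx_{t+1}−Δx̄) = -629.7656
Denominator Σ(Δx_t−Δx̄)² = 1275.8750
r_1(Δx) = -629.7656 / 1275.8750 = -0.494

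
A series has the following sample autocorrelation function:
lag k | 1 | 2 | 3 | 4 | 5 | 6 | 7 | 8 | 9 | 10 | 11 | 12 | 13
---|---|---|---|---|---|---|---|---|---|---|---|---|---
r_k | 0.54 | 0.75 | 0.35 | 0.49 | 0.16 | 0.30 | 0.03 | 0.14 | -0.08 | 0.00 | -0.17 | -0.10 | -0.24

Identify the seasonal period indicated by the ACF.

The largest autocorrelation is r_2 = 0.75; the remaining lags stay at or below 0.54.
The dominant spike at lag 2 indicates a seasonal period of 2.

2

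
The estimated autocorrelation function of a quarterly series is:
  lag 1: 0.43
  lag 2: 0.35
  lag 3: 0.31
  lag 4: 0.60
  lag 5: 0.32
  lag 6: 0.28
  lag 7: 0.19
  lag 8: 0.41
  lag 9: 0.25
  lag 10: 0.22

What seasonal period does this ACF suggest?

The largest autocorrelation is r_4 = 0.60; the remaining lags stay at or below 0.43. The elevated value at lag 1 (0.43), dropping to 0.35 at lag 2, reflects decaying short-term dependence rather than seasonality.
The dominant spike at lag 4 indicates a seasonal period of 4.

4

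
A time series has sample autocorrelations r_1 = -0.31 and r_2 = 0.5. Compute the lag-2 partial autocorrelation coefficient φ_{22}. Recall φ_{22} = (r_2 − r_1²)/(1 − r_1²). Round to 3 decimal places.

φ_{22} = (r_2 − r_1²) / (1 − r_1²)
r_1² = (-0.31)² = 0.0961
Numerator = 0.5 − 0.0961 = 0.4039; denominator = 1 − 0.0961 = 0.9039
φ_{22} = 0.4039 / 0.9039 = 0.447

0.447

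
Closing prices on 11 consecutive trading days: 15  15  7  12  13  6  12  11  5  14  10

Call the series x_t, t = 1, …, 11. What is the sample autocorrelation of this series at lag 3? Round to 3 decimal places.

0.527

Mean x̄ = (15 + 15 + 7 + 12 + 13 + 6 + 12 + 11 + 5 + 14 + 10)/11 = 10.9091
Numerator Σ_{t=1}^{8}(x_t−x̄)(x_{t+3}−x̄) = 65.8843
Denominator Σ(x_t−x̄)² = 124.9091
r_3 = 65.8843 / 124.9091 = 0.527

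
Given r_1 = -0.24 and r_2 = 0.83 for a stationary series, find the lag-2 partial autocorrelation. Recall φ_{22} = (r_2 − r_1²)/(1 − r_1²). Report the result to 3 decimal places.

φ_{22} = (r_2 − r_1²) / (1 − r_1²)
r_1² = (-0.24)² = 0.0576
Numerator = 0.83 − 0.0576 = 0.7724; denominator = 1 − 0.0576 = 0.9424
φ_{22} = 0.7724 / 0.9424 = 0.820

0.820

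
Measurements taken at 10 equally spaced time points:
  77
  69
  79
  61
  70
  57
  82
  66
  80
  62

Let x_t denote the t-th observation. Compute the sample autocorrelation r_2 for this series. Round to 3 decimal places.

0.560

Mean x̄ = (77 + 69 + 79 + 61 + 70 + 57 + 82 + 66 + 80 + 62)/10 = 70.3000
Numerator Σ_{t=1}^{8}(x_t−x̄)(x_{t+2}−x̄) = 394.3200
Denominator Σ(x_t−x̄)² = 704.1000
r_2 = 394.3200 / 704.1000 = 0.560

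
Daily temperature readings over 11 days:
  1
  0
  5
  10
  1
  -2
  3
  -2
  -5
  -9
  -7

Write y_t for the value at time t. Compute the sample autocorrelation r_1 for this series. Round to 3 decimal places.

0.554

Mean ȳ = (1 + 0 + 5 + 10 + 1 − 2 + 3 − 2 − 5 − 9 − 7)/11 = -0.4545
Numerator Σ_{t=1}^{10}(y_t−ȳ)(y_{t+1}−ȳ) = 164.2479
Denominator Σ(y_t−ȳ)² = 296.7273
r_1 = 164.2479 / 296.7273 = 0.554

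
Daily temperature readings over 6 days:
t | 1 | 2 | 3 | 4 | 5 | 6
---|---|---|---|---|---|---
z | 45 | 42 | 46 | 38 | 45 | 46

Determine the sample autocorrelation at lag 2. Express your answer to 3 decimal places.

0.050

Mean z̄ = (45 + 42 + 46 + 38 + 45 + 46)/6 = 43.6667
Deviations from mean: 1.3333, -1.6667, 2.3333, -5.6667, 1.3333, 2.3333
Numerator Σ_{t=1}^{4}(z_t−z̄)(z_{t+2}−z̄) = 2.4444
Denominator Σ(z_t−z̄)² = 49.3333
r_2 = 2.4444 / 49.3333 = 0.050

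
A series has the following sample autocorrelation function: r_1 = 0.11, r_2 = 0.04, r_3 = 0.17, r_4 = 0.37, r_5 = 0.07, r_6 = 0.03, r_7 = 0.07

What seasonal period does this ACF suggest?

4

The largest autocorrelation is r_4 = 0.37; the remaining lags stay at or below 0.17.
The dominant spike at lag 4 indicates a seasonal period of 4.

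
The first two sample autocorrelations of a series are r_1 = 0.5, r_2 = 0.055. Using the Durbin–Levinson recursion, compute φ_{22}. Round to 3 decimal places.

-0.260

φ_{22} = (r_2 − r_1²) / (1 − r_1²)
r_1² = (0.5)² = 0.25
Numerator = 0.055 − 0.2500 = -0.1950; denominator = 1 − 0.2500 = 0.7500
φ_{22} = -0.1950 / 0.7500 = -0.260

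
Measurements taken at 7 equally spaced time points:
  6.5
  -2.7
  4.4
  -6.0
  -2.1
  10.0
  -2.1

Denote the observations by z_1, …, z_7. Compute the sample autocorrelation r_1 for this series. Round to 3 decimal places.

-0.443

Mean z̄ = (6.5 − 2.7 + 4.4 − 6.0 − 2.1 + 10.0 − 2.1)/7 = 1.1429
Σ(z_t−z̄)(z_{t+1}−z̄) = (-20.5867) + (-12.5167) + (-23.2653) + (23.1633) + (-28.7224) + (-28.7224) = -90.6504
Denominator Σ(z_t−z̄)² = 204.5771
r_1 = -90.6504 / 204.5771 = -0.443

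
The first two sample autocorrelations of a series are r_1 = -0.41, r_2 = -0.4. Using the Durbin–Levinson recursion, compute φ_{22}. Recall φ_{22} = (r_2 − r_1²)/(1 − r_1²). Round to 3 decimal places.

φ_{22} = (r_2 − r_1²) / (1 − r_1²)
r_1² = (-0.41)² = 0.1681
Numerator = -0.4 − 0.1681 = -0.5681; denominator = 1 − 0.1681 = 0.8319
φ_{22} = -0.5681 / 0.8319 = -0.683

-0.683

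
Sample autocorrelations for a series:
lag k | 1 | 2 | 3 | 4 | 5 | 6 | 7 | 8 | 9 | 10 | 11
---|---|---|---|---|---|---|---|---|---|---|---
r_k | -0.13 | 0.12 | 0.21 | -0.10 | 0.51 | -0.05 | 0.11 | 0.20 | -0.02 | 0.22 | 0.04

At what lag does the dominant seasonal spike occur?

The largest autocorrelation is r_5 = 0.51, with a weaker echo at lag 10 (0.22); the remaining lags stay at or below 0.21.
The dominant spike at lag 5 indicates a seasonal period of 5.

5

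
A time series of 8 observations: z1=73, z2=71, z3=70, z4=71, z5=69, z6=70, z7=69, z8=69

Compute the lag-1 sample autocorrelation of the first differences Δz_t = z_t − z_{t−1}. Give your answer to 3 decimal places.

First differences Δz: -2, -1, 1, -2, 1, -1, 0
Mean of differences = -0.5714
Numerator Σ(Δz_t−Δz̄)(Δz_{t+1}−Δz̄) = -5.4694
Denominator Σ(Δz_t−Δz̄)² = 9.7143
r_1(Δz) = -5.4694 / 9.7143 = -0.563

-0.563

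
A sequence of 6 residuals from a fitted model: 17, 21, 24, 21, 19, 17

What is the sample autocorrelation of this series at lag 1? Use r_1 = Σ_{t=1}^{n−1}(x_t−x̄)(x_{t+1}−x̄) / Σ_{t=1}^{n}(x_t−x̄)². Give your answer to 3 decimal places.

0.212

Mean x̄ = (17 + 21 + 24 + 21 + 19 + 17)/6 = 19.8333
Deviations from mean: -2.8333, 1.1667, 4.1667, 1.1667, -0.8333, -2.8333
Numerator Σ_{t=1}^{5}(x_t−x̄)(x_{t+1}−x̄) = 7.8056
Denominator Σ(x_t−x̄)² = 36.8333
r_1 = 7.8056 / 36.8333 = 0.212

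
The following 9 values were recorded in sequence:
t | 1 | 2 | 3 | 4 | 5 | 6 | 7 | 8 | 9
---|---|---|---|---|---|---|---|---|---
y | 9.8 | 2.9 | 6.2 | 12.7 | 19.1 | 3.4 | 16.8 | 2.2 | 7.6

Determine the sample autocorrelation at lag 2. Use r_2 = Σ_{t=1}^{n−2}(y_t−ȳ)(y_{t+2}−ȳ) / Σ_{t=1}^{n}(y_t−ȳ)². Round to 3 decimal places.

0.108

Mean ȳ = (9.8 + 2.9 + 6.2 + 12.7 + 19.1 + 3.4 + 16.8 + 2.2 + 7.6)/9 = 8.9667
Σ(y_t−ȳ)(y_{t+2}−ȳ) = (-2.3056) + (-22.6489) + (-28.0356) + (-20.7822) + (79.3778) + (37.6678) + (-10.7056) = 32.5678
Denominator Σ(y_t−ȳ)² = 301.7800
r_2 = 32.5678 / 301.7800 = 0.108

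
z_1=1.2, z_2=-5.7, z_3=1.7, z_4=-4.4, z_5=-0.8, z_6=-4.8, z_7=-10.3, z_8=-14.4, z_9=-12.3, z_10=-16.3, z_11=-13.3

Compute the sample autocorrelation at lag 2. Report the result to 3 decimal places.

0.527

Mean z̄ = (1.2 − 5.7 + 1.7 − 4.4 − 0.8 − 4.8 − 10.3 − 14.4 − 12.3 − 16.3 − 13.3)/11 = -7.2182
Numerator Σ_{t=1}^{9}(z_t−z̄)(z_{t+2}−z̄) = 218.0521
Denominator Σ(z_t−z̄)² = 414.0564
r_2 = 218.0521 / 414.0564 = 0.527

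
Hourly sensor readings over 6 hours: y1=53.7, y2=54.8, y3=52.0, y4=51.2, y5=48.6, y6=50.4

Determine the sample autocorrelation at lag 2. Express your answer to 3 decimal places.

-0.049

Mean ȳ = (53.7 + 54.8 + 52.0 + 51.2 + 48.6 + 50.4)/6 = 51.7833
Numerator Σ_{t=1}^{4}(y_t−ȳ)(y_{t+2}−ȳ) = -1.2272
Denominator Σ(y_t−ȳ)² = 25.2083
r_2 = -1.2272 / 25.2083 = -0.049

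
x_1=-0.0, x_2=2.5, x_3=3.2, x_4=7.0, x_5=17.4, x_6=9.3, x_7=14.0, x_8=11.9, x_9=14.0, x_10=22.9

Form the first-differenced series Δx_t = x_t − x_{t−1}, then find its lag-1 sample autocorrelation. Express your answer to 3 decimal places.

First differences Δx: 2.5, 0.7, 3.8, 10.4, -8.1, 4.7, -2.1, 2.1, 8.9
Mean of differences = 2.5444
Numerator Σ(Δx_t−Δx̄)(Δx_{t+1}−Δx̄) = -109.7053
Denominator Σ(Δx_t−Δx̄)² = 246.8022
r_1(Δx) = -109.7053 / 246.8022 = -0.445

-0.445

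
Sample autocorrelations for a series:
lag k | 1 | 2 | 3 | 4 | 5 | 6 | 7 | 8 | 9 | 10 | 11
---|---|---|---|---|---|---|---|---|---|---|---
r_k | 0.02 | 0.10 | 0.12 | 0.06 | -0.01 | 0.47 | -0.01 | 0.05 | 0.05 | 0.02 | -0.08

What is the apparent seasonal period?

6

The largest autocorrelation is r_6 = 0.47; the remaining lags stay at or below 0.12.
The dominant spike at lag 6 indicates a seasonal period of 6.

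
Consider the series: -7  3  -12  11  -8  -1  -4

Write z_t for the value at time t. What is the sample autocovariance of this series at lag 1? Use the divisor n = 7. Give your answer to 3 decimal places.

Mean z̄ = (-7 + 3 − 12 + 11 − 8 − 1 − 4)/7 = -2.5714
Σ_{t=1}^{6}(z_t−z̄)(z_{t+1}−z̄) = -289.6122
γ_1 = -289.6122 / 7 = -41.373

-41.373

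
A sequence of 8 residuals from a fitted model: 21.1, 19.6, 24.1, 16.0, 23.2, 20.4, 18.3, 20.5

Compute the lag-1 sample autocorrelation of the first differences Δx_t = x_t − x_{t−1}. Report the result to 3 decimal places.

First differences Δx: -1.5, 4.5, -8.1, 7.2, -2.8, -2.1, 2.2
Mean of differences = -0.0857
Numerator Σ(Δx_t−Δx̄)(Δx_{t+1}−Δx̄) = -120.5388
Denominator Σ(Δx_t−Δx̄)² = 156.9886
r_1(Δx) = -120.5388 / 156.9886 = -0.768

-0.768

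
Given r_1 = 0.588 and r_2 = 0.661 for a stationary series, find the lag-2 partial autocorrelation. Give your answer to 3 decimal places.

φ_{22} = (r_2 − r_1²) / (1 − r_1²)
r_1² = (0.588)² = 0.345744
Numerator = 0.661 − 0.3457 = 0.3153; denominator = 1 − 0.3457 = 0.6543
φ_{22} = 0.3153 / 0.6543 = 0.482

0.482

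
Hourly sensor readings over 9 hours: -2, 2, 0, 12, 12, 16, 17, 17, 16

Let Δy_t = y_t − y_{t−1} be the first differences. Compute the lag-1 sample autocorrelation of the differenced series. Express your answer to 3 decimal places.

-0.472

First differences Δy: 4, -2, 12, 0, 4, 1, 0, -1
Mean of differences = 2.2500
Numerator Σ(Δy_t−Δȳ)(Δy_{t+1}−Δȳ) = -66.8125
Denominator Σ(Δy_t−Δȳ)² = 141.5000
r_1(Δy) = -66.8125 / 141.5000 = -0.472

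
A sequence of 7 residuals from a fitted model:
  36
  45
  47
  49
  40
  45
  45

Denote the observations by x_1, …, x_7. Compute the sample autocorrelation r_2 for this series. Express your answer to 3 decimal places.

-0.252

Mean x̄ = (36 + 45 + 47 + 49 + 40 + 45 + 45)/7 = 43.8571
Numerator Σ_{t=1}^{5}(x_t−x̄)(x_{t+2}−x̄) = -29.4694
Denominator Σ(x_t−x̄)² = 116.8571
r_2 = -29.4694 / 116.8571 = -0.252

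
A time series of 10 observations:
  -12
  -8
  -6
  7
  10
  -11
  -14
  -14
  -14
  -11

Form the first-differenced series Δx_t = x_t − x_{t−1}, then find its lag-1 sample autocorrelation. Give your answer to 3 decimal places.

First differences Δx: 4, 2, 13, 3, -21, -3, 0, 0, 3
Mean of differences = 0.1111
Numerator Σ(Δx_t−Δx̄)(Δx_{t+1}−Δx̄) = 73.6543
Denominator Σ(Δx_t−Δx̄)² = 656.8889
r_1(Δx) = 73.6543 / 656.8889 = 0.112

0.112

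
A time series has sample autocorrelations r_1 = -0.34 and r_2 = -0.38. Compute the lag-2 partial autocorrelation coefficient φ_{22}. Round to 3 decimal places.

φ_{22} = (r_2 − r_1²) / (1 − r_1²)
r_1² = (-0.34)² = 0.1156
Numerator = -0.38 − 0.1156 = -0.4956; denominator = 1 − 0.1156 = 0.8844
φ_{22} = -0.4956 / 0.8844 = -0.560

-0.560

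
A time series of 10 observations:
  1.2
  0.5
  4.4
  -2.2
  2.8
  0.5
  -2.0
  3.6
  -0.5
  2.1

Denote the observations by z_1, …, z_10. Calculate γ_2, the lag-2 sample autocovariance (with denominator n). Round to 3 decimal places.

1.061

Mean z̄ = (1.2 + 0.5 + 4.4 − 2.2 + 2.8 + 0.5 − 2.0 + 3.6 − 0.5 + 2.1)/10 = 1.0400
Σ_{t=1}^{8}(z_t−z̄)(z_{t+2}−z̄) = 10.6128
γ_2 = 10.6128 / 10 = 1.061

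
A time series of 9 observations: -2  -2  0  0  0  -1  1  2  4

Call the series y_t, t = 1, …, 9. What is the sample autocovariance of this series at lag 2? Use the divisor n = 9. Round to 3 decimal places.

Mean ȳ = (-2 − 2 + 0 + 0 + 0 − 1 + 1 + 2 + 4)/9 = 0.2222
Σ_{t=1}^{7}(y_t−ȳ)(y_{t+2}−ȳ) = 1.9012
γ_2 = 1.9012 / 9 = 0.211

0.211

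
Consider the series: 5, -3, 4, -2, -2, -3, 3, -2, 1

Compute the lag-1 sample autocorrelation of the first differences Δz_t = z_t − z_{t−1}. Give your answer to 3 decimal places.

First differences Δz: -8, 7, -6, 0, -1, 6, -5, 3
Mean of differences = -0.5000
Numerator Σ(Δz_t−Δz̄)(Δz_{t+1}−Δz̄) = -148.7500
Denominator Σ(Δz_t−Δz̄)² = 218.0000
r_1(Δz) = -148.7500 / 218.0000 = -0.682

-0.682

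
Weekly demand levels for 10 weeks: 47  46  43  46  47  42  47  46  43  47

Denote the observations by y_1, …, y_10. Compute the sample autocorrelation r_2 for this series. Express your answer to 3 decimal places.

Mean ȳ = (47 + 46 + 43 + 46 + 47 + 42 + 47 + 46 + 43 + 47)/10 = 45.4000
Numerator Σ_{t=1}^{8}(y_t−ȳ)(y_{t+2}−ȳ) = -11.7200
Denominator Σ(y_t−ȳ)² = 34.4000
r_2 = -11.7200 / 34.4000 = -0.341

-0.341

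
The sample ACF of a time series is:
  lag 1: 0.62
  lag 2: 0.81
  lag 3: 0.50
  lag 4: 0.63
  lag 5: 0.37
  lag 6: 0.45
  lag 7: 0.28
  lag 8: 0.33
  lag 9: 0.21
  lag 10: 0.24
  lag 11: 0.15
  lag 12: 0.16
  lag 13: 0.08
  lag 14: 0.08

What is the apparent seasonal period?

The largest autocorrelation is r_2 = 0.81, with a weaker echo at lag 4 (0.63); the remaining lags stay at or below 0.62.
The dominant spike at lag 2 indicates a seasonal period of 2.

2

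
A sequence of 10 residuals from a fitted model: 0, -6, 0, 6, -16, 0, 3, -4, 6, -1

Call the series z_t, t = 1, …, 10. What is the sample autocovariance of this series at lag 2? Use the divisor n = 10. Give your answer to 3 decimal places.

Mean z̄ = (0 − 6 + 0 + 6 − 16 + 0 + 3 − 4 + 6 − 1)/10 = -1.2000
Σ_{t=1}^{8}(z_t−z̄)(z_{t+2}−z̄) = -78.0800
γ_2 = -78.0800 / 10 = -7.808

-7.808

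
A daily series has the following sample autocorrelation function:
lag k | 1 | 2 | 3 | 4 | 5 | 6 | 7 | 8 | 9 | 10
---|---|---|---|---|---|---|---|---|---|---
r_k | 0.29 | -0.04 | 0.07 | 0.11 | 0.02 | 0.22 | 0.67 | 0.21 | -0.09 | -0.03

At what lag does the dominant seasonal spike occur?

The largest autocorrelation is r_7 = 0.67; the remaining lags stay at or below 0.29.
The dominant spike at lag 7 indicates a seasonal period of 7.

7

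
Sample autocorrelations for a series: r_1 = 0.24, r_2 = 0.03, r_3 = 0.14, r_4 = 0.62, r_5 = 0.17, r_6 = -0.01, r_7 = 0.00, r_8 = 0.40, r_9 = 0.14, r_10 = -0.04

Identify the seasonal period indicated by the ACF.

4

The largest autocorrelation is r_4 = 0.62, with a weaker echo at lag 8 (0.40); the remaining lags stay at or below 0.24. The elevated value at lag 1 (0.24), dropping to 0.03 at lag 2, reflects decaying short-term dependence rather than seasonality.
The dominant spike at lag 4 indicates a seasonal period of 4.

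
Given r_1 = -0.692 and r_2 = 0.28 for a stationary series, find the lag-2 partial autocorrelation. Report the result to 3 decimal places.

φ_{22} = (r_2 − r_1²) / (1 − r_1²)
r_1² = (-0.692)² = 0.478864
Numerator = 0.28 − 0.4789 = -0.1989; denominator = 1 − 0.4789 = 0.5211
φ_{22} = -0.1989 / 0.5211 = -0.382

-0.382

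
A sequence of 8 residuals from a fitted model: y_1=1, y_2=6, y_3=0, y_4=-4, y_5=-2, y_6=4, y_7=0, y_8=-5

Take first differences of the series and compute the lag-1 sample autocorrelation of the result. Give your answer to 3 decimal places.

-0.078

First differences Δy: 5, -6, -4, 2, 6, -4, -5
Mean of differences = -0.8571
Numerator Σ(Δy_t−Δȳ)(Δy_{t+1}−Δȳ) = -11.8776
Denominator Σ(Δy_t−Δȳ)² = 152.8571
r_1(Δy) = -11.8776 / 152.8571 = -0.078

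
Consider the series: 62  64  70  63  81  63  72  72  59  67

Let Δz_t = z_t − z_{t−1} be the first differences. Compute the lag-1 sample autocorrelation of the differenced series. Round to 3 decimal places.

First differences Δz: 2, 6, -7, 18, -18, 9, 0, -13, 8
Mean of differences = 0.5556
Numerator Σ(Δz_t−Δz̄)(Δz_{t+1}−Δz̄) = -743.5309
Denominator Σ(Δz_t−Δz̄)² = 1048.2222
r_1(Δz) = -743.5309 / 1048.2222 = -0.709

-0.709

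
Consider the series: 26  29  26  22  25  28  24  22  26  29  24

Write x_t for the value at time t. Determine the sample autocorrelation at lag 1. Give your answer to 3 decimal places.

-0.026

Mean x̄ = (26 + 29 + 26 + 22 + 25 + 28 + 24 + 22 + 26 + 29 + 24)/11 = 25.5455
Numerator Σ_{t=1}^{10}(x_t−x̄)(x_{t+1}−x̄) = -1.5702
Denominator Σ(x_t−x̄)² = 60.7273
r_1 = -1.5702 / 60.7273 = -0.026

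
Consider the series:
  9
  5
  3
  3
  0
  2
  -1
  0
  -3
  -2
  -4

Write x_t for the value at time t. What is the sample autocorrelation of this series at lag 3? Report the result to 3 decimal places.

0.125

Mean x̄ = (9 + 5 + 3 + 3 + 0 + 2 − 1 + 0 − 3 − 2 − 4)/11 = 1.0909
Numerator Σ_{t=1}^{8}(x_t−x̄)(x_{t+3}−x̄) = 18.0661
Denominator Σ(x_t−x̄)² = 144.9091
r_3 = 18.0661 / 144.9091 = 0.125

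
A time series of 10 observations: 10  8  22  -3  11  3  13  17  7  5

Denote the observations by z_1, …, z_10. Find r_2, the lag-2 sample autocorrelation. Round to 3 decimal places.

0.088

Mean z̄ = (10 + 8 + 22 − 3 + 11 + 3 + 13 + 17 + 7 + 5)/10 = 9.3000
Numerator Σ_{t=1}^{8}(z_t−z̄)(z_{t+2}−z̄) = 40.1200
Denominator Σ(z_t−z̄)² = 454.1000
r_2 = 40.1200 / 454.1000 = 0.088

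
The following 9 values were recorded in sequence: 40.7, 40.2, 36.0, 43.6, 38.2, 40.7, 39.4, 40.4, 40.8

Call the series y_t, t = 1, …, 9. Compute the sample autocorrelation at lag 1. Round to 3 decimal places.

Mean ȳ = (40.7 + 40.2 + 36.0 + 43.6 + 38.2 + 40.7 + 39.4 + 40.4 + 40.8)/9 = 40.0000
Numerator Σ_{t=1}^{8}(y_t−ȳ)(y_{t+1}−ȳ) = -23.1400
Denominator Σ(y_t−ȳ)² = 34.3800
r_1 = -23.1400 / 34.3800 = -0.673

-0.673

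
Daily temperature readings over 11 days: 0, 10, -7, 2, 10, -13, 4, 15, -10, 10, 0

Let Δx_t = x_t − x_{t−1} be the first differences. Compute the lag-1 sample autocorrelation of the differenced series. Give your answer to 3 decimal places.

-0.621

First differences Δx: 10, -17, 9, 8, -23, 17, 11, -25, 20, -10
Mean of differences = 0.0000
Numerator Σ(Δx_t−Δx̄)(Δx_{t+1}−Δx̄) = -1614.0000
Denominator Σ(Δx_t−Δx̄)² = 2598.0000
r_1(Δx) = -1614.0000 / 2598.0000 = -0.621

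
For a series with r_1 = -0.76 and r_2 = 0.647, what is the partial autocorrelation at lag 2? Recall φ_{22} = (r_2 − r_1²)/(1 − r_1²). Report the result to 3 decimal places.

φ_{22} = (r_2 − r_1²) / (1 − r_1²)
r_1² = (-0.76)² = 0.5776
Numerator = 0.647 − 0.5776 = 0.0694; denominator = 1 − 0.5776 = 0.4224
φ_{22} = 0.0694 / 0.4224 = 0.164

0.164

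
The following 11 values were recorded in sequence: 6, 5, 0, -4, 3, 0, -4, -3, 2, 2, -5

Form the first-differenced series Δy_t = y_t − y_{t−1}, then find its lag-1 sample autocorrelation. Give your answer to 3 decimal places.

First differences Δy: -1, -5, -4, 7, -3, -4, 1, 5, 0, -7
Mean of differences = -1.1000
Numerator Σ(Δy_t−Δȳ)(Δy_{t+1}−Δȳ) = -15.5100
Denominator Σ(Δy_t−Δȳ)² = 178.9000
r_1(Δy) = -15.5100 / 178.9000 = -0.087

-0.087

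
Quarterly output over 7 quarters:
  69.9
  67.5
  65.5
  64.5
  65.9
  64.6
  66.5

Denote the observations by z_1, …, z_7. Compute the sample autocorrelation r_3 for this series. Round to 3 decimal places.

-0.276

Mean z̄ = (69.9 + 67.5 + 65.5 + 64.5 + 65.9 + 64.6 + 66.5)/7 = 66.3429
Σ(z_t−z̄)(z_{t+3}−z̄) = (-6.5553) + (-0.5124) + (1.4690) + (-0.2896) = -5.8884
Denominator Σ(z_t−z̄)² = 21.3571
r_3 = -5.8884 / 21.3571 = -0.276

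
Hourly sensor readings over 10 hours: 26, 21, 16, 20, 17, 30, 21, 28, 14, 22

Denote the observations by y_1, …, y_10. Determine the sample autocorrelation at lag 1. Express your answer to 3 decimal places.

-0.338

Mean ȳ = (26 + 21 + 16 + 20 + 17 + 30 + 21 + 28 + 14 + 22)/10 = 21.5000
Numerator Σ_{t=1}^{9}(y_t−ȳ)(y_{t+1}−ȳ) = -82.7500
Denominator Σ(y_t−ȳ)² = 244.5000
r_1 = -82.7500 / 244.5000 = -0.338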